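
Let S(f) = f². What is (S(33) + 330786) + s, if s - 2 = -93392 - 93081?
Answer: 145404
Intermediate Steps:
s = -186471 (s = 2 + (-93392 - 93081) = 2 - 186473 = -186471)
(S(33) + 330786) + s = (33² + 330786) - 186471 = (1089 + 330786) - 186471 = 331875 - 186471 = 145404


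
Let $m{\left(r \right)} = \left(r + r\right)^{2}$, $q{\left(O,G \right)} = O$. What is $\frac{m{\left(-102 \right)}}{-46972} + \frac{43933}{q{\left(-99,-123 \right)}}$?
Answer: $- \frac{516935215}{1162557} \approx -444.65$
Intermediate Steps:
$m{\left(r \right)} = 4 r^{2}$ ($m{\left(r \right)} = \left(2 r\right)^{2} = 4 r^{2}$)
$\frac{m{\left(-102 \right)}}{-46972} + \frac{43933}{q{\left(-99,-123 \right)}} = \frac{4 \left(-102\right)^{2}}{-46972} + \frac{43933}{-99} = 4 \cdot 10404 \left(- \frac{1}{46972}\right) + 43933 \left(- \frac{1}{99}\right) = 41616 \left(- \frac{1}{46972}\right) - \frac{43933}{99} = - \frac{10404}{11743} - \frac{43933}{99} = - \frac{516935215}{1162557}$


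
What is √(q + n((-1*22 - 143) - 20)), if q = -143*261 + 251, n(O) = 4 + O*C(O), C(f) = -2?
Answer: I*√36698 ≈ 191.57*I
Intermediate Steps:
n(O) = 4 - 2*O (n(O) = 4 + O*(-2) = 4 - 2*O)
q = -37072 (q = -37323 + 251 = -37072)
√(q + n((-1*22 - 143) - 20)) = √(-37072 + (4 - 2*((-1*22 - 143) - 20))) = √(-37072 + (4 - 2*((-22 - 143) - 20))) = √(-37072 + (4 - 2*(-165 - 20))) = √(-37072 + (4 - 2*(-185))) = √(-37072 + (4 + 370)) = √(-37072 + 374) = √(-36698) = I*√36698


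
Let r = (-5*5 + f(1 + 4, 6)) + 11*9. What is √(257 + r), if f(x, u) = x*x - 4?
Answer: 4*√22 ≈ 18.762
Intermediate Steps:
f(x, u) = -4 + x² (f(x, u) = x² - 4 = -4 + x²)
r = 95 (r = (-5*5 + (-4 + (1 + 4)²)) + 11*9 = (-25 + (-4 + 5²)) + 99 = (-25 + (-4 + 25)) + 99 = (-25 + 21) + 99 = -4 + 99 = 95)
√(257 + r) = √(257 + 95) = √352 = 4*√22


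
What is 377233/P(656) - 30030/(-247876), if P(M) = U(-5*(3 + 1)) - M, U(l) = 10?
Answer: -11685950966/20015987 ≈ -583.83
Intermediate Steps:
P(M) = 10 - M
377233/P(656) - 30030/(-247876) = 377233/(10 - 1*656) - 30030/(-247876) = 377233/(10 - 656) - 30030*(-1/247876) = 377233/(-646) + 15015/123938 = 377233*(-1/646) + 15015/123938 = -377233/646 + 15015/123938 = -11685950966/20015987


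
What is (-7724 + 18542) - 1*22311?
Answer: -11493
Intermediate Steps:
(-7724 + 18542) - 1*22311 = 10818 - 22311 = -11493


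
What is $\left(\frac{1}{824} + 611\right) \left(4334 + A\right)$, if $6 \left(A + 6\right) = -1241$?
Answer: $\frac{12449179055}{4944} \approx 2.518 \cdot 10^{6}$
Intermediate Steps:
$A = - \frac{1277}{6}$ ($A = -6 + \frac{1}{6} \left(-1241\right) = -6 - \frac{1241}{6} = - \frac{1277}{6} \approx -212.83$)
$\left(\frac{1}{824} + 611\right) \left(4334 + A\right) = \left(\frac{1}{824} + 611\right) \left(4334 - \frac{1277}{6}\right) = \left(\frac{1}{824} + 611\right) \frac{24727}{6} = \frac{503465}{824} \cdot \frac{24727}{6} = \frac{12449179055}{4944}$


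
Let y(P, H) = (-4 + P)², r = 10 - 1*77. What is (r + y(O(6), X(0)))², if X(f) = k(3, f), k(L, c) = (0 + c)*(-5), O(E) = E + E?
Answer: 9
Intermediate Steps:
O(E) = 2*E
k(L, c) = -5*c (k(L, c) = c*(-5) = -5*c)
X(f) = -5*f
r = -67 (r = 10 - 77 = -67)
(r + y(O(6), X(0)))² = (-67 + (-4 + 2*6)²)² = (-67 + (-4 + 12)²)² = (-67 + 8²)² = (-67 + 64)² = (-3)² = 9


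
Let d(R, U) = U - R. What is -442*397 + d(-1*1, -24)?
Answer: -175497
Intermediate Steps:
-442*397 + d(-1*1, -24) = -442*397 + (-24 - (-1)) = -175474 + (-24 - 1*(-1)) = -175474 + (-24 + 1) = -175474 - 23 = -175497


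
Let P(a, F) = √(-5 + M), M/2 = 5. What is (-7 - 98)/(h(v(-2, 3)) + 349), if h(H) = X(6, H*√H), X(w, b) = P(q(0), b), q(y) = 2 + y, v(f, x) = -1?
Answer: -36645/121796 + 105*√5/121796 ≈ -0.29894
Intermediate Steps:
M = 10 (M = 2*5 = 10)
P(a, F) = √5 (P(a, F) = √(-5 + 10) = √5)
X(w, b) = √5
h(H) = √5
(-7 - 98)/(h(v(-2, 3)) + 349) = (-7 - 98)/(√5 + 349) = -105/(349 + √5)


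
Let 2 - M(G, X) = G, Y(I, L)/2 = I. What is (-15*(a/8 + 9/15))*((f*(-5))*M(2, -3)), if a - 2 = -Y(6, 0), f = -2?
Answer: 0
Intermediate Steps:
Y(I, L) = 2*I
M(G, X) = 2 - G
a = -10 (a = 2 - 2*6 = 2 - 1*12 = 2 - 12 = -10)
(-15*(a/8 + 9/15))*((f*(-5))*M(2, -3)) = (-15*(-10/8 + 9/15))*((-2*(-5))*(2 - 1*2)) = (-15*(-10*⅛ + 9*(1/15)))*(10*(2 - 2)) = (-15*(-5/4 + ⅗))*(10*0) = -15*(-13/20)*0 = (39/4)*0 = 0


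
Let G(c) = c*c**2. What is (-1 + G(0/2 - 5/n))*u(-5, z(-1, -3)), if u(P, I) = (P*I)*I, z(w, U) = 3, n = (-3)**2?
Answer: 4270/81 ≈ 52.716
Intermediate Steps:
n = 9
u(P, I) = P*I**2 (u(P, I) = (I*P)*I = P*I**2)
G(c) = c**3
(-1 + G(0/2 - 5/n))*u(-5, z(-1, -3)) = (-1 + (0/2 - 5/9)**3)*(-5*3**2) = (-1 + (0*(1/2) - 5*1/9)**3)*(-5*9) = (-1 + (0 - 5/9)**3)*(-45) = (-1 + (-5/9)**3)*(-45) = (-1 - 125/729)*(-45) = -854/729*(-45) = 4270/81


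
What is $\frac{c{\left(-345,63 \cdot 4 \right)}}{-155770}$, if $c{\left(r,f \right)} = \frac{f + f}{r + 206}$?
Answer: $\frac{252}{10826015} \approx 2.3277 \cdot 10^{-5}$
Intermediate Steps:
$c{\left(r,f \right)} = \frac{2 f}{206 + r}$
$\frac{c{\left(-345,63 \cdot 4 \right)}}{-155770} = \frac{2 \cdot 63 \cdot 4 \frac{1}{206 - 345}}{-155770} = 2 \cdot 252 \frac{1}{-139} \left(- \frac{1}{155770}\right) = 2 \cdot 252 \left(- \frac{1}{139}\right) \left(- \frac{1}{155770}\right) = \left(- \frac{504}{139}\right) \left(- \frac{1}{155770}\right) = \frac{252}{10826015}$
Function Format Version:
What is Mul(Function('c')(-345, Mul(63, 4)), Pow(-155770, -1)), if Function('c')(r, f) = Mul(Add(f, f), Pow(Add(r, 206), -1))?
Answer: Rational(252, 10826015) ≈ 2.3277e-5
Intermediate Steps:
Function('c')(r, f) = Mul(2, f, Pow(Add(206, r), -1)) (Function('c')(r, f) = Mul(Mul(2, f), Pow(Add(206, r), -1)) = Mul(2, f, Pow(Add(206, r), -1)))
Mul(Function('c')(-345, Mul(63, 4)), Pow(-155770, -1)) = Mul(Mul(2, Mul(63, 4), Pow(Add(206, -345), -1)), Pow(-155770, -1)) = Mul(Mul(2, 252, Pow(-139, -1)), Rational(-1, 155770)) = Mul(Mul(2, 252, Rational(-1, 139)), Rational(-1, 155770)) = Mul(Rational(-504, 139), Rational(-1, 155770)) = Rational(252, 10826015)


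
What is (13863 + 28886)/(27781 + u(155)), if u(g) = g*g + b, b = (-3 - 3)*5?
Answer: 42749/51776 ≈ 0.82565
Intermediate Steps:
b = -30 (b = -6*5 = -30)
u(g) = -30 + g**2 (u(g) = g*g - 30 = g**2 - 30 = -30 + g**2)
(13863 + 28886)/(27781 + u(155)) = (13863 + 28886)/(27781 + (-30 + 155**2)) = 42749/(27781 + (-30 + 24025)) = 42749/(27781 + 23995) = 42749/51776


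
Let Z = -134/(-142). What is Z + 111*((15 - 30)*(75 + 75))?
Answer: -17732183/71 ≈ -2.4975e+5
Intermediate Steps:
Z = 67/71 (Z = -134*(-1/142) = 67/71 ≈ 0.94366)
Z + 111*((15 - 30)*(75 + 75)) = 67/71 + 111*((15 - 30)*(75 + 75)) = 67/71 + 111*(-15*150) = 67/71 + 111*(-2250) = 67/71 - 249750 = -17732183/71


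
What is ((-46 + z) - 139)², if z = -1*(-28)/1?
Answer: 24649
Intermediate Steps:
z = 28 (z = 28*1 = 28)
((-46 + z) - 139)² = ((-46 + 28) - 139)² = (-18 - 139)² = (-157)² = 24649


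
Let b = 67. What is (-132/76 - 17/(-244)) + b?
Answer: 302883/4636 ≈ 65.333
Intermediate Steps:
(-132/76 - 17/(-244)) + b = (-132/76 - 17/(-244)) + 67 = (-132*1/76 - 17*(-1/244)) + 67 = (-33/19 + 17/244) + 67 = -7729/4636 + 67 = 302883/4636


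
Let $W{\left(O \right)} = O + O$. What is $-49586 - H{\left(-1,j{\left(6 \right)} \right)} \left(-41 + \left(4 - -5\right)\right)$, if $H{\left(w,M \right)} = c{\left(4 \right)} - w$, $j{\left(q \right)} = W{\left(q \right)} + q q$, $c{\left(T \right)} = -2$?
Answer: $-49618$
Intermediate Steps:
$W{\left(O \right)} = 2 O$
$j{\left(q \right)} = q^{2} + 2 q$ ($j{\left(q \right)} = 2 q + q q = 2 q + q^{2} = q^{2} + 2 q$)
$H{\left(w,M \right)} = -2 - w$
$-49586 - H{\left(-1,j{\left(6 \right)} \right)} \left(-41 + \left(4 - -5\right)\right) = -49586 - \left(-2 - -1\right) \left(-41 + \left(4 - -5\right)\right) = -49586 - \left(-2 + 1\right) \left(-41 + \left(4 + 5\right)\right) = -49586 - - (-41 + 9) = -49586 - \left(-1\right) \left(-32\right) = -49586 - 32 = -49618$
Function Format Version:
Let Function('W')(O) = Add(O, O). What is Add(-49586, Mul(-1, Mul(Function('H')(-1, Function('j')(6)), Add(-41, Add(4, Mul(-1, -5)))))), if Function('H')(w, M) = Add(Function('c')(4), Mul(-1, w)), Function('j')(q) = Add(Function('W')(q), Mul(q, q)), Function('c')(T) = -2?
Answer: -49618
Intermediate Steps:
Function('W')(O) = Mul(2, O)
Function('j')(q) = Add(Pow(q, 2), Mul(2, q)) (Function('j')(q) = Add(Mul(2, q), Mul(q, q)) = Add(Mul(2, q), Pow(q, 2)) = Add(Pow(q, 2), Mul(2, q)))
Function('H')(w, M) = Add(-2, Mul(-1, w))
Add(-49586, Mul(-1, Mul(Function('H')(-1, Function('j')(6)), Add(-41, Add(4, Mul(-1, -5)))))) = Add(-49586, Mul(-1, Mul(Add(-2, Mul(-1, -1)), Add(-41, Add(4, Mul(-1, -5)))))) = Add(-49586, Mul(-1, Mul(Add(-2, 1), Add(-41, Add(4, 5))))) = Add(-49586, Mul(-1, Mul(-1, Add(-41, 9)))) = Add(-49586, Mul(-1, Mul(-1, -32))) = Add(-49586, Mul(-1, 32)) = Add(-49586, -32) = -49618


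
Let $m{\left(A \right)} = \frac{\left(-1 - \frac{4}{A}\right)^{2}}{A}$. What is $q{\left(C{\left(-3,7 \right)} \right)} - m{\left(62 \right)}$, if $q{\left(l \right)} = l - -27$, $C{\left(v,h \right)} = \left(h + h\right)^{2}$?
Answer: $\frac{13285697}{59582} \approx 222.98$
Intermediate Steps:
$C{\left(v,h \right)} = 4 h^{2}$ ($C{\left(v,h \right)} = \left(2 h\right)^{2} = 4 h^{2}$)
$m{\left(A \right)} = \frac{\left(-1 - \frac{4}{A}\right)^{2}}{A}$
$q{\left(l \right)} = 27 + l$ ($q{\left(l \right)} = l + 27 = 27 + l$)
$q{\left(C{\left(-3,7 \right)} \right)} - m{\left(62 \right)} = \left(27 + 4 \cdot 7^{2}\right) - \frac{\left(4 + 62\right)^{2}}{238328} = \left(27 + 4 \cdot 49\right) - \frac{66^{2}}{238328} = \left(27 + 196\right) - \frac{1}{238328} \cdot 4356 = 223 - \frac{1089}{59582} = \frac{13285697}{59582}$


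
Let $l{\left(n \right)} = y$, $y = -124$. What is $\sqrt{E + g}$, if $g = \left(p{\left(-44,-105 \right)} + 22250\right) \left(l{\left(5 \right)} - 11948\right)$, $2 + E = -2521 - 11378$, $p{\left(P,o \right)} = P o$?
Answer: $i \sqrt{324388541} \approx 18011.0 i$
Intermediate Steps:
$E = -13901$ ($E = -2 - 13899 = -13901$)
$l{\left(n \right)} = -124$
$g = -324374640$ ($g = \left(\left(-44\right) \left(-105\right) + 22250\right) \left(-124 - 11948\right) = \left(4620 + 22250\right) \left(-12072\right) = 26870 \left(-12072\right) = -324374640$)
$\sqrt{E + g} = \sqrt{-13901 - 324374640} = \sqrt{-324388541} = i \sqrt{324388541}$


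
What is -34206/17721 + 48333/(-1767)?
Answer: -101883455/3479223 ≈ -29.283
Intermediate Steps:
-34206/17721 + 48333/(-1767) = -34206*1/17721 + 48333*(-1/1767) = -11402/5907 - 16111/589 = -101883455/3479223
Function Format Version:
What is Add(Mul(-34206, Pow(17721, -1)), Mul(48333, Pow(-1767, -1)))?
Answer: Rational(-101883455, 3479223) ≈ -29.283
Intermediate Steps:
Add(Mul(-34206, Pow(17721, -1)), Mul(48333, Pow(-1767, -1))) = Add(Mul(-34206, Rational(1, 17721)), Mul(48333, Rational(-1, 1767))) = Add(Rational(-11402, 5907), Rational(-16111, 589)) = Rational(-101883455, 3479223)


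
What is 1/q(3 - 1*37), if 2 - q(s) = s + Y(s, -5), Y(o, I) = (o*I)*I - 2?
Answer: 1/888 ≈ 0.0011261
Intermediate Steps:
Y(o, I) = -2 + o*I² (Y(o, I) = (I*o)*I - 2 = o*I² - 2 = -2 + o*I²)
q(s) = 4 - 26*s (q(s) = 2 - (s + (-2 + s*(-5)²)) = 2 - (s + (-2 + s*25)) = 2 - (s + (-2 + 25*s)) = 2 - (-2 + 26*s) = 2 + (2 - 26*s) = 4 - 26*s)
1/q(3 - 1*37) = 1/(4 - 26*(3 - 1*37)) = 1/(4 - 26*(3 - 37)) = 1/(4 - 26*(-34)) = 1/(4 + 884) = 1/888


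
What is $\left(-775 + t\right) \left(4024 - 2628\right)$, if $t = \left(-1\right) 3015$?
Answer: $-5290840$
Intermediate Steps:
$t = -3015$
$\left(-775 + t\right) \left(4024 - 2628\right) = \left(-775 - 3015\right) \left(4024 - 2628\right) = \left(-3790\right) 1396 = -5290840$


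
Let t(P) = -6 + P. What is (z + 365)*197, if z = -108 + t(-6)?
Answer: 48265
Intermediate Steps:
z = -120 (z = -108 + (-6 - 6) = -108 - 12 = -120)
(z + 365)*197 = (-120 + 365)*197 = 245*197 = 48265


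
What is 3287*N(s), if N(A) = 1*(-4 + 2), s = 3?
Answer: -6574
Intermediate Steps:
N(A) = -2 (N(A) = 1*(-2) = -2)
3287*N(s) = 3287*(-2) = -6574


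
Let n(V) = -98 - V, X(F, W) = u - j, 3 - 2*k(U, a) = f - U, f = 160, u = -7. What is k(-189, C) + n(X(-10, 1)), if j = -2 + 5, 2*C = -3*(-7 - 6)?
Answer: -261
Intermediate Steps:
C = 39/2 (C = (-3*(-7 - 6))/2 = (-3*(-13))/2 = (½)*39 = 39/2 ≈ 19.500)
j = 3
k(U, a) = -157/2 + U/2 (k(U, a) = 3/2 - (160 - U)/2 = 3/2 + (-80 + U/2) = -157/2 + U/2)
X(F, W) = -10 (X(F, W) = -7 - 1*3 = -7 - 3 = -10)
k(-189, C) + n(X(-10, 1)) = (-157/2 + (½)*(-189)) + (-98 - 1*(-10)) = (-157/2 - 189/2) + (-98 + 10) = -173 - 88 = -261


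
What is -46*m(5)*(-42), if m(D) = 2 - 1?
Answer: 1932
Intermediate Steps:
m(D) = 1
-46*m(5)*(-42) = -46*1*(-42) = -46*(-42) = 1932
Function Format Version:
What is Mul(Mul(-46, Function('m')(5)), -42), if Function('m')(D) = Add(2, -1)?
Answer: 1932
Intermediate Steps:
Function('m')(D) = 1
Mul(Mul(-46, Function('m')(5)), -42) = Mul(Mul(-46, 1), -42) = Mul(-46, -42) = 1932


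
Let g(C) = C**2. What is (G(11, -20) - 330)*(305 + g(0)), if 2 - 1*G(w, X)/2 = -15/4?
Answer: -194285/2 ≈ -97143.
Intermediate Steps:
G(w, X) = 23/2 (G(w, X) = 4 - (-30)/4 = 4 - 2*(-15/4) = 4 + 15/2 = 23/2)
(G(11, -20) - 330)*(305 + g(0)) = (23/2 - 330)*(305 + 0**2) = -637*(305 + 0)/2 = -637/2*305 = -194285/2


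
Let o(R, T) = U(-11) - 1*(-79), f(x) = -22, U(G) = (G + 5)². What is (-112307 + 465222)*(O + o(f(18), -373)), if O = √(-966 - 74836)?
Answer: 40585225 + 352915*I*√75802 ≈ 4.0585e+7 + 9.7165e+7*I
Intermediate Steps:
U(G) = (5 + G)²
O = I*√75802 (O = √(-75802) = I*√75802 ≈ 275.32*I)
o(R, T) = 115 (o(R, T) = (5 - 11)² - 1*(-79) = (-6)² + 79 = 36 + 79 = 115)
(-112307 + 465222)*(O + o(f(18), -373)) = (-112307 + 465222)*(I*√75802 + 115) = 352915*(115 + I*√75802) = 40585225 + 352915*I*√75802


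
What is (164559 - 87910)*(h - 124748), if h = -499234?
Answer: -47827596318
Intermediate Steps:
(164559 - 87910)*(h - 124748) = (164559 - 87910)*(-499234 - 124748) = 76649*(-623982) = -47827596318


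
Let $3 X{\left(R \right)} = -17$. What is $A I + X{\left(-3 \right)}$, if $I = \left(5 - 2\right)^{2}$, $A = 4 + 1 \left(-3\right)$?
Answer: $\frac{10}{3} \approx 3.3333$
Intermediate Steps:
$X{\left(R \right)} = - \frac{17}{3}$ ($X{\left(R \right)} = \frac{1}{3} \left(-17\right) = - \frac{17}{3}$)
$A = 1$ ($A = 4 - 3 = 1$)
$I = 9$ ($I = 3^{2} = 9$)
$A I + X{\left(-3 \right)} = 1 \cdot 9 - \frac{17}{3} = 9 - \frac{17}{3} = \frac{10}{3}$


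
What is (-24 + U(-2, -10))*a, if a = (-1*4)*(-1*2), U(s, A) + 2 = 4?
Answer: -176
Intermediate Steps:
U(s, A) = 2 (U(s, A) = -2 + 4 = 2)
a = 8 (a = -4*(-2) = 8)
(-24 + U(-2, -10))*a = (-24 + 2)*8 = -22*8 = -176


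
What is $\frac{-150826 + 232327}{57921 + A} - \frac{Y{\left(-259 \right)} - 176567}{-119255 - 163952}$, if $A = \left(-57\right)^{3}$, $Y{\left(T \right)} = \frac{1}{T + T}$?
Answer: $- \frac{3932801832255}{3111826405912} \approx -1.2638$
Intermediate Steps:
$Y{\left(T \right)} = \frac{1}{2 T}$
$A = -185193$
$\frac{-150826 + 232327}{57921 + A} - \frac{Y{\left(-259 \right)} - 176567}{-119255 - 163952} = \frac{-150826 + 232327}{57921 - 185193} - \frac{\frac{1}{2 \left(-259\right)} - 176567}{-119255 - 163952} = \frac{81501}{-127272} - \frac{\frac{1}{2} \left(- \frac{1}{259}\right) - 176567}{-283207} = 81501 \left(- \frac{1}{127272}\right) - \left(- \frac{1}{518} - 176567\right) \left(- \frac{1}{283207}\right) = - \frac{27167}{42424} - \left(- \frac{91461707}{518}\right) \left(- \frac{1}{283207}\right) = - \frac{27167}{42424} - \frac{91461707}{146701226} = - \frac{3932801832255}{3111826405912}$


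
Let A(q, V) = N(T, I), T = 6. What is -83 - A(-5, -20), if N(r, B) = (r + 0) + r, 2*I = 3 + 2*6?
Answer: -95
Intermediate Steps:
I = 15/2 (I = (3 + 2*6)/2 = (3 + 12)/2 = (1/2)*15 = 15/2 ≈ 7.5000)
N(r, B) = 2*r (N(r, B) = r + r = 2*r)
A(q, V) = 12 (A(q, V) = 2*6 = 12)
-83 - A(-5, -20) = -83 - 1*12 = -83 - 12 = -95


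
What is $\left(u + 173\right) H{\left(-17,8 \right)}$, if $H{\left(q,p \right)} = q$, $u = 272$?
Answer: $-7565$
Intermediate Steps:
$\left(u + 173\right) H{\left(-17,8 \right)} = \left(272 + 173\right) \left(-17\right) = 445 \left(-17\right) = -7565$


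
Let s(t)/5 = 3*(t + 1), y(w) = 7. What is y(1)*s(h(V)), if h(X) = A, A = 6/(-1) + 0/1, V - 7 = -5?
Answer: -525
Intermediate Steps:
V = 2 (V = 7 - 5 = 2)
A = -6 (A = 6*(-1) + 0*1 = -6 + 0 = -6)
h(X) = -6
s(t) = 15 + 15*t (s(t) = 5*(3*(t + 1)) = 5*(3*(1 + t)) = 5*(3 + 3*t) = 15 + 15*t)
y(1)*s(h(V)) = 7*(15 + 15*(-6)) = 7*(15 - 90) = 7*(-75) = -525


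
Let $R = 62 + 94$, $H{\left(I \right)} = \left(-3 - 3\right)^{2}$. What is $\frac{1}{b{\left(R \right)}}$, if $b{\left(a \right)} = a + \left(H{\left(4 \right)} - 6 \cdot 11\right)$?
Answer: $\frac{1}{126} \approx 0.0079365$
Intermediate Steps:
$H{\left(I \right)} = 36$ ($H{\left(I \right)} = \left(-6\right)^{2} = 36$)
$R = 156$
$b{\left(a \right)} = -30 + a$ ($b{\left(a \right)} = a + \left(36 - 6 \cdot 11\right) = a + \left(36 - 66\right) = a - 30 = -30 + a$)
$\frac{1}{b{\left(R \right)}} = \frac{1}{-30 + 156} = \frac{1}{126}$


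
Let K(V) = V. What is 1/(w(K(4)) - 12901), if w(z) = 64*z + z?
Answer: -1/12641 ≈ -7.9108e-5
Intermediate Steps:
w(z) = 65*z
1/(w(K(4)) - 12901) = 1/(65*4 - 12901) = 1/(260 - 12901) = 1/(-12641) = -1/12641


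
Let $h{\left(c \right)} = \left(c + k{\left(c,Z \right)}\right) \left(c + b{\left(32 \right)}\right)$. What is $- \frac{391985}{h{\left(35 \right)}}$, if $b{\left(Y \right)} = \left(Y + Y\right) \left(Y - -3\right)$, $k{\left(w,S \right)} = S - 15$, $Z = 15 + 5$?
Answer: $- \frac{78397}{18200} \approx -4.3075$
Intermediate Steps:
$Z = 20$
$k{\left(w,S \right)} = -15 + S$ ($k{\left(w,S \right)} = S - 15 = -15 + S$)
$b{\left(Y \right)} = 2 Y \left(3 + Y\right)$ ($b{\left(Y \right)} = 2 Y \left(Y + 3\right) = 2 Y \left(3 + Y\right)$)
$h{\left(c \right)} = \left(5 + c\right) \left(2240 + c\right)$ ($h{\left(c \right)} = \left(c + \left(-15 + 20\right)\right) \left(c + 2 \cdot 32 \left(3 + 32\right)\right) = \left(c + 5\right) \left(c + 2 \cdot 32 \cdot 35\right) = \left(5 + c\right) \left(c + 2240\right) = \left(5 + c\right) \left(2240 + c\right)$)
$- \frac{391985}{h{\left(35 \right)}} = - \frac{391985}{11200 + 35^{2} + 2245 \cdot 35} = - \frac{391985}{11200 + 1225 + 78575} = - \frac{391985}{91000} = \left(-391985\right) \frac{1}{91000} = - \frac{78397}{18200}$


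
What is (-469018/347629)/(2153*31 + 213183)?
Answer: -234509/48655197727 ≈ -4.8198e-6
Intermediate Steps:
(-469018/347629)/(2153*31 + 213183) = (-469018*1/347629)/(66743 + 213183) = -469018/347629/279926 = -469018/347629*1/279926 = -234509/48655197727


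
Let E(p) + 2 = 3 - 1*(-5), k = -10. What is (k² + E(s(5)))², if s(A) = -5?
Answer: 11236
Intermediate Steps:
E(p) = 6 (E(p) = -2 + (3 - 1*(-5)) = -2 + (3 + 5) = -2 + 8 = 6)
(k² + E(s(5)))² = ((-10)² + 6)² = (100 + 6)² = 106² = 11236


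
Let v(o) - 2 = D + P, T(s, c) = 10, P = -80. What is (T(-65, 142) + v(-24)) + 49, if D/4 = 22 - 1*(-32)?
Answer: 197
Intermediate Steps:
D = 216 (D = 4*(22 - 1*(-32)) = 4*(22 + 32) = 4*54 = 216)
v(o) = 138 (v(o) = 2 + (216 - 80) = 2 + 136 = 138)
(T(-65, 142) + v(-24)) + 49 = (10 + 138) + 49 = 148 + 49 = 197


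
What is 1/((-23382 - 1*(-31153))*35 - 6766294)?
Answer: -1/6494309 ≈ -1.5398e-7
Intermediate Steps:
1/((-23382 - 1*(-31153))*35 - 6766294) = 1/((-23382 + 31153)*35 - 6766294) = 1/(7771*35 - 6766294) = 1/(271985 - 6766294) = 1/(-6494309) = -1/6494309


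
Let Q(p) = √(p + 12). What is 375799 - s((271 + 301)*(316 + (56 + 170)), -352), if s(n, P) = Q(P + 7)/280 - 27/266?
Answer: 99962561/266 - 3*I*√37/280 ≈ 3.758e+5 - 0.065172*I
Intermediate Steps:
Q(p) = √(12 + p)
s(n, P) = -27/266 + √(19 + P)/280 (s(n, P) = √(12 + (P + 7))/280 - 27/266 = √(12 + (7 + P))*(1/280) - 27*1/266 = √(19 + P)*(1/280) - 27/266 = √(19 + P)/280 - 27/266 = -27/266 + √(19 + P)/280)
375799 - s((271 + 301)*(316 + (56 + 170)), -352) = 375799 - (-27/266 + √(19 - 352)/280) = 375799 - (-27/266 + √(-333)/280) = 375799 - (-27/266 + (3*I*√37)/280) = 375799 - (-27/266 + 3*I*√37/280) = 375799 + (27/266 - 3*I*√37/280) = 99962561/266 - 3*I*√37/280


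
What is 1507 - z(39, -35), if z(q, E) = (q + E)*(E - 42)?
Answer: 1815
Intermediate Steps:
z(q, E) = (-42 + E)*(E + q) (z(q, E) = (E + q)*(-42 + E) = (-42 + E)*(E + q))
1507 - z(39, -35) = 1507 - ((-35)² - 42*(-35) - 42*39 - 35*39) = 1507 - (1225 + 1470 - 1638 - 1365) = 1507 - 1*(-308) = 1507 + 308 = 1815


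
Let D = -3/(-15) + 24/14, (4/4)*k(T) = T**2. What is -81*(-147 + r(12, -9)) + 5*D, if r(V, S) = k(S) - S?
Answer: 32386/7 ≈ 4626.6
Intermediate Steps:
k(T) = T**2
D = 67/35 (D = -3*(-1/15) + 24*(1/14) = 1/5 + 12/7 = 67/35 ≈ 1.9143)
r(V, S) = S**2 - S
-81*(-147 + r(12, -9)) + 5*D = -81*(-147 - 9*(-1 - 9)) + 5*(67/35) = -81*(-147 - 9*(-10)) + 67/7 = -81*(-147 + 90) + 67/7 = -81*(-57) + 67/7 = 4617 + 67/7 = 32386/7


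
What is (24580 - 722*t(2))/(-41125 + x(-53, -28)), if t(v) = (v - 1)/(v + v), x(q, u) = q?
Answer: -48799/82356 ≈ -0.59254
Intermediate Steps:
t(v) = (-1 + v)/(2*v) (t(v) = (-1 + v)/((2*v)) = (-1 + v)*(1/(2*v)) = (-1 + v)/(2*v))
(24580 - 722*t(2))/(-41125 + x(-53, -28)) = (24580 - 361*(-1 + 2)/2)/(-41125 - 53) = (24580 - 361/2)/(-41178) = (24580 - 722*¼)*(-1/41178) = (24580 - 361/2)*(-1/41178) = (48799/2)*(-1/41178) = -48799/82356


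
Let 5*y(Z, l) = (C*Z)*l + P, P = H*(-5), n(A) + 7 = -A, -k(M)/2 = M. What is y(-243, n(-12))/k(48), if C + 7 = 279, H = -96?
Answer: 1375/2 ≈ 687.50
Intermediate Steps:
C = 272 (C = -7 + 279 = 272)
k(M) = -2*M
n(A) = -7 - A
P = 480 (P = -96*(-5) = 480)
y(Z, l) = 96 + 272*Z*l/5 (y(Z, l) = ((272*Z)*l + 480)/5 = (272*Z*l + 480)/5 = (480 + 272*Z*l)/5 = 96 + 272*Z*l/5)
y(-243, n(-12))/k(48) = (96 + (272/5)*(-243)*(-7 - 1*(-12)))/((-2*48)) = (96 + (272/5)*(-243)*(-7 + 12))/(-96) = (96 + (272/5)*(-243)*5)*(-1/96) = (96 - 66096)*(-1/96) = -66000*(-1/96) = 1375/2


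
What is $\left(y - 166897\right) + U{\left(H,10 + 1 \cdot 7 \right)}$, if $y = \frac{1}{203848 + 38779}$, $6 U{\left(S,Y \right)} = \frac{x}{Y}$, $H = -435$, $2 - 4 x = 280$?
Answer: $- \frac{8260752282425}{49495908} \approx -1.669 \cdot 10^{5}$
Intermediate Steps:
$x = - \frac{139}{2}$ ($x = \frac{1}{2} - 70 = - \frac{139}{2} \approx -69.5$)
$U{\left(S,Y \right)} = - \frac{139}{12 Y}$ ($U{\left(S,Y \right)} = \frac{\left(- \frac{139}{2}\right) \frac{1}{Y}}{6} = - \frac{139}{12 Y}$)
$y = \frac{1}{242627} \approx 4.1216 \cdot 10^{-6}$
$\left(y - 166897\right) + U{\left(H,10 + 1 \cdot 7 \right)} = \left(\frac{1}{242627} - 166897\right) - \frac{139}{12 \left(10 + 1 \cdot 7\right)} = - \frac{40493718418}{242627} - \frac{139}{12 \left(10 + 7\right)} = - \frac{40493718418}{242627} - \frac{139}{12 \cdot 17} = - \frac{40493718418}{242627} - \frac{139}{204} = - \frac{8260752282425}{49495908}$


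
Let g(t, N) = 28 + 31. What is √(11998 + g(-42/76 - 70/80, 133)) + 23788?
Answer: 23788 + √12057 ≈ 23898.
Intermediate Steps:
g(t, N) = 59
√(11998 + g(-42/76 - 70/80, 133)) + 23788 = √(11998 + 59) + 23788 = √12057 + 23788 = 23788 + √12057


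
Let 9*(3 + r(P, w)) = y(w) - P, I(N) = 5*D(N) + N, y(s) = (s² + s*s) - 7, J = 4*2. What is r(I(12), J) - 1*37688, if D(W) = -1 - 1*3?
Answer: -113030/3 ≈ -37677.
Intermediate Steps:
D(W) = -4 (D(W) = -1 - 3 = -4)
J = 8
y(s) = -7 + 2*s² (y(s) = (s² + s²) - 7 = 2*s² - 7 = -7 + 2*s²)
I(N) = -20 + N (I(N) = 5*(-4) + N = -20 + N)
r(P, w) = -34/9 - P/9 + 2*w²/9 (r(P, w) = -3 + ((-7 + 2*w²) - P)/9 = -3 + (-7 - P + 2*w²)/9 = -3 + (-7/9 - P/9 + 2*w²/9) = -34/9 - P/9 + 2*w²/9)
r(I(12), J) - 1*37688 = (-34/9 - (-20 + 12)/9 + (2/9)*8²) - 1*37688 = (-34/9 - ⅑*(-8) + (2/9)*64) - 37688 = (-34/9 + 8/9 + 128/9) - 37688 = 34/3 - 37688 = -113030/3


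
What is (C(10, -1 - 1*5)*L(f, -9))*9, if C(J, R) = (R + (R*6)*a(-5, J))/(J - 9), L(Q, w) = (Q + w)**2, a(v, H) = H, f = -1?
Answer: -329400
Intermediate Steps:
C(J, R) = (R + 6*J*R)/(-9 + J) (C(J, R) = (R + (R*6)*J)/(J - 9) = (R + (6*R)*J)/(-9 + J) = (R + 6*J*R)/(-9 + J))
(C(10, -1 - 1*5)*L(f, -9))*9 = (((-1 - 1*5)*(1 + 6*10)/(-9 + 10))*(-1 - 9)**2)*9 = (((-1 - 5)*(1 + 60)/1)*(-10)**2)*9 = (-6*1*61*100)*9 = -366*100*9 = -36600*9 = -329400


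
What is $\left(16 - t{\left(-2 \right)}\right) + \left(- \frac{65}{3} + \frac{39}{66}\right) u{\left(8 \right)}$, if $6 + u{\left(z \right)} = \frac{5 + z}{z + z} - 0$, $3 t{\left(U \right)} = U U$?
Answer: $\frac{43647}{352} \approx 124.0$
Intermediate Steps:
$t{\left(U \right)} = \frac{U^{2}}{3}$ ($t{\left(U \right)} = \frac{U U}{3} = \frac{U^{2}}{3}$)
$u{\left(z \right)} = -6 + \frac{5 + z}{2 z}$ ($u{\left(z \right)} = -6 + \left(\frac{5 + z}{z + z} - 0\right) = -6 + \left(\frac{5 + z}{2 z} + 0\right) = -6 + \frac{5 + z}{2 z}$)
$\left(16 - t{\left(-2 \right)}\right) + \left(- \frac{65}{3} + \frac{39}{66}\right) u{\left(8 \right)} = \left(16 - \frac{\left(-2\right)^{2}}{3}\right) + \left(- \frac{65}{3} + \frac{39}{66}\right) \frac{5 - 88}{2 \cdot 8} = \left(16 - \frac{1}{3} \cdot 4\right) + \left(\left(-65\right) \frac{1}{3} + 39 \cdot \frac{1}{66}\right) \frac{1}{2} \cdot \frac{1}{8} \left(5 - 88\right) = \left(16 - \frac{4}{3}\right) + \left(- \frac{65}{3} + \frac{13}{22}\right) \frac{1}{2} \cdot \frac{1}{8} \left(-83\right) = \left(16 - \frac{4}{3}\right) - - \frac{115453}{1056} = \frac{44}{3} + \frac{115453}{1056} = \frac{43647}{352}$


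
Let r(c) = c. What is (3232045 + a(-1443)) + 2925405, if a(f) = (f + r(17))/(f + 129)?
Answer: 4045445363/657 ≈ 6.1574e+6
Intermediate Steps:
a(f) = (17 + f)/(129 + f) (a(f) = (f + 17)/(f + 129) = (17 + f)/(129 + f))
(3232045 + a(-1443)) + 2925405 = (3232045 + (17 - 1443)/(129 - 1443)) + 2925405 = (3232045 - 1426/(-1314)) + 2925405 = (3232045 - 1/1314*(-1426)) + 2925405 = (3232045 + 713/657) + 2925405 = 2123454278/657 + 2925405 = 4045445363/657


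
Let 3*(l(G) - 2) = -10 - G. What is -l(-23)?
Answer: -19/3 ≈ -6.3333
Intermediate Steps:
l(G) = -4/3 - G/3 (l(G) = 2 + (-10 - G)/3 = 2 + (-10/3 - G/3) = -4/3 - G/3)
-l(-23) = -(-4/3 - ⅓*(-23)) = -(-4/3 + 23/3) = -1*19/3 = -19/3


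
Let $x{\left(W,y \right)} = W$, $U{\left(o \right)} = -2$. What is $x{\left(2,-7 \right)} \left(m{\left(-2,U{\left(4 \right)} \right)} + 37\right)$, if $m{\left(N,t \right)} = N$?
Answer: $70$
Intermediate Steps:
$x{\left(2,-7 \right)} \left(m{\left(-2,U{\left(4 \right)} \right)} + 37\right) = 2 \left(-2 + 37\right) = 2 \cdot 35 = 70$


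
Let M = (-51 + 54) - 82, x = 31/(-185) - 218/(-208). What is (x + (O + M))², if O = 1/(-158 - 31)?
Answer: 80707032077608561/13223114049600 ≈ 6103.5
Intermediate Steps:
O = -1/189 (O = 1/(-189) = -1/189 ≈ -0.0052910)
x = 16941/19240 (x = 31*(-1/185) - 218*(-1/208) = -31/185 + 109/104 = 16941/19240 ≈ 0.88051)
M = -79 (M = 3 - 82 = -79)
(x + (O + M))² = (16941/19240 + (-1/189 - 79))² = (16941/19240 - 14932/189)² = (-284089831/3636360)² = 80707032077608561/13223114049600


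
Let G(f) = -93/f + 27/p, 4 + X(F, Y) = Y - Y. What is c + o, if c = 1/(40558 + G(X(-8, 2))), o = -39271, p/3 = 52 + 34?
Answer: -274111304931/6979993 ≈ -39271.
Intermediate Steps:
p = 258 (p = 3*(52 + 34) = 3*86 = 258)
X(F, Y) = -4 (X(F, Y) = -4 + (Y - Y) = -4 + 0 = -4)
G(f) = 9/86 - 93/f (G(f) = -93/f + 27/258 = -93/f + 27*(1/258) = -93/f + 9/86 = 9/86 - 93/f)
c = 172/6979993 (c = 1/(40558 + (9/86 - 93/(-4))) = 1/(40558 + (9/86 - 93*(-¼))) = 1/(40558 + (9/86 + 93/4)) = 1/(40558 + 4017/172) = 1/(6979993/172) = 172/6979993 ≈ 2.4642e-5)
c + o = 172/6979993 - 39271 = -274111304931/6979993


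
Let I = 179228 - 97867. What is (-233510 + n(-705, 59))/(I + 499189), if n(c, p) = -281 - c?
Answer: -116543/290275 ≈ -0.40149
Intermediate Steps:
I = 81361
(-233510 + n(-705, 59))/(I + 499189) = (-233510 + (-281 - 1*(-705)))/(81361 + 499189) = (-233510 + (-281 + 705))/580550 = (-233510 + 424)*(1/580550) = -233086*1/580550 = -116543/290275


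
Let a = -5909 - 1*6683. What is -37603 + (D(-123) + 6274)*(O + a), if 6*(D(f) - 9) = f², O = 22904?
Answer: 90754401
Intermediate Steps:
a = -12592 (a = -5909 - 6683 = -12592)
D(f) = 9 + f²/6
-37603 + (D(-123) + 6274)*(O + a) = -37603 + ((9 + (⅙)*(-123)²) + 6274)*(22904 - 12592) = -37603 + ((9 + (⅙)*15129) + 6274)*10312 = -37603 + ((9 + 5043/2) + 6274)*10312 = -37603 + (5061/2 + 6274)*10312 = -37603 + (17609/2)*10312 = -37603 + 90792004 = 90754401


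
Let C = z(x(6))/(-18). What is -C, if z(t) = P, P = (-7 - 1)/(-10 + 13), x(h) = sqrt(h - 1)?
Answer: -4/27 ≈ -0.14815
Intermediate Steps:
x(h) = sqrt(-1 + h)
P = -8/3 ≈ -2.6667
z(t) = -8/3
C = 4/27 (C = -8/3/(-18) = -8/3*(-1/18) = 4/27 ≈ 0.14815)
-C = -1*4/27 = -4/27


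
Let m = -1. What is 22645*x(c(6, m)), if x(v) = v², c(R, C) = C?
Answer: 22645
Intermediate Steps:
22645*x(c(6, m)) = 22645*(-1)² = 22645*1 = 22645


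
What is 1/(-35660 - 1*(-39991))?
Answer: 1/4331 ≈ 0.00023089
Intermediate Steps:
1/(-35660 - 1*(-39991)) = 1/(-35660 + 39991) = 1/4331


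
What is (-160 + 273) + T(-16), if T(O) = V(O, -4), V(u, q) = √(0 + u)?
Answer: 113 + 4*I ≈ 113.0 + 4.0*I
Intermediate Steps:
V(u, q) = √u
T(O) = √O
(-160 + 273) + T(-16) = (-160 + 273) + √(-16) = 113 + 4*I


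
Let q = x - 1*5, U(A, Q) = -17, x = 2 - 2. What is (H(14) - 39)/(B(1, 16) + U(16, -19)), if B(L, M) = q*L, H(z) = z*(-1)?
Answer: 53/22 ≈ 2.4091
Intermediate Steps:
x = 0
q = -5 (q = 0 - 1*5 = 0 - 5 = -5)
H(z) = -z
B(L, M) = -5*L
(H(14) - 39)/(B(1, 16) + U(16, -19)) = (-1*14 - 39)/(-5*1 - 17) = (-14 - 39)/(-5 - 17) = -53/(-22) = -53*(-1/22) = 53/22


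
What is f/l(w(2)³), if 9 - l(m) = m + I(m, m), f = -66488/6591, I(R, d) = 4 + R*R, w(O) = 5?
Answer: 66488/103775295 ≈ 0.00064069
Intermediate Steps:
I(R, d) = 4 + R²
f = -66488/6591 (f = -66488*1/6591 = -66488/6591 ≈ -10.088)
l(m) = 5 - m - m² (l(m) = 9 - (m + (4 + m²)) = 9 - (4 + m + m²) = 9 + (-4 - m - m²) = 5 - m - m²)
f/l(w(2)³) = -66488/(6591*(5 - 1*5³ - (5³)²)) = -66488/(6591*(5 - 1*125 - 1*125²)) = -66488/(6591*(5 - 125 - 1*15625)) = -66488/(6591*(5 - 125 - 15625)) = -66488/6591/(-15745) = -66488/6591*(-1/15745) = 66488/103775295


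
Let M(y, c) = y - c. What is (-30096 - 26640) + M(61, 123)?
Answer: -56798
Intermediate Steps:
(-30096 - 26640) + M(61, 123) = (-30096 - 26640) + (61 - 1*123) = -56736 + (61 - 123) = -56736 - 62 = -56798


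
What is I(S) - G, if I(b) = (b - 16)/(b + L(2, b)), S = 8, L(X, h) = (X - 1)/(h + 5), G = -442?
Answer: 46306/105 ≈ 441.01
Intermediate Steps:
L(X, h) = (-1 + X)/(5 + h)
I(b) = (-16 + b)/(b + 1/(5 + b)) (I(b) = (b - 16)/(b + (-1 + 2)/(5 + b)) = (-16 + b)/(b + 1/(5 + b)))
I(S) - G = (-16 + 8)*(5 + 8)/(1 + 8*(5 + 8)) - 1*(-442) = -8*13/(1 + 8*13) + 442 = -8*13/(1 + 104) + 442 = -8*13/105 + 442 = (1/105)*(-8)*13 + 442 = -104/105 + 442 = 46306/105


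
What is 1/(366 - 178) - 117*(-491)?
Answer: 10800037/188 ≈ 57447.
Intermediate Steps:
1/(366 - 178) - 117*(-491) = 1/188 + 57447 = 10800037/188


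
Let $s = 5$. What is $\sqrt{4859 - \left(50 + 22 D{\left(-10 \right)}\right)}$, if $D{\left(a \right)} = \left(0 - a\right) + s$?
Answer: $\sqrt{4479} \approx 66.925$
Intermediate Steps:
$D{\left(a \right)} = 5 - a$ ($D{\left(a \right)} = \left(0 - a\right) + 5 = - a + 5 = 5 - a$)
$\sqrt{4859 - \left(50 + 22 D{\left(-10 \right)}\right)} = \sqrt{4859 - \left(50 + 22 \left(5 - -10\right)\right)} = \sqrt{4859 - \left(50 + 22 \left(5 + 10\right)\right)} = \sqrt{4859 - 380} = \sqrt{4479}$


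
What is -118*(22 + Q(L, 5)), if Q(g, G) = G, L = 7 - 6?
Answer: -3186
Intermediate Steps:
L = 1
-118*(22 + Q(L, 5)) = -118*(22 + 5) = -118*27 = -3186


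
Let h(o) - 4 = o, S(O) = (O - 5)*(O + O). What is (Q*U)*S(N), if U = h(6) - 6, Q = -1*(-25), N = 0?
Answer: 0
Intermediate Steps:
S(O) = 2*O*(-5 + O) (S(O) = (-5 + O)*(2*O) = 2*O*(-5 + O))
h(o) = 4 + o
Q = 25
U = 4 (U = (4 + 6) - 6 = 10 - 6 = 4)
(Q*U)*S(N) = (25*4)*(2*0*(-5 + 0)) = 100*(2*0*(-5)) = 100*0 = 0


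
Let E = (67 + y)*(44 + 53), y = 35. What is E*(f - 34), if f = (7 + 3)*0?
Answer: -336396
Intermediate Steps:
E = 9894 (E = (67 + 35)*(44 + 53) = 102*97 = 9894)
f = 0 (f = 10*0 = 0)
E*(f - 34) = 9894*(0 - 34) = 9894*(-34) = -336396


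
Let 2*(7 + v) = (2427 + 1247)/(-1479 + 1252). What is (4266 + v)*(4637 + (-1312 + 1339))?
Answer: 4500554784/227 ≈ 1.9826e+7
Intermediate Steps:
v = -3426/227 (v = -7 + ((2427 + 1247)/(-1479 + 1252))/2 = -7 + (3674/(-227))/2 = -7 + (3674*(-1/227))/2 = -7 + (½)*(-3674/227) = -7 - 1837/227 = -3426/227 ≈ -15.093)
(4266 + v)*(4637 + (-1312 + 1339)) = (4266 - 3426/227)*(4637 + (-1312 + 1339)) = 964956*(4637 + 27)/227 = (964956/227)*4664 = 4500554784/227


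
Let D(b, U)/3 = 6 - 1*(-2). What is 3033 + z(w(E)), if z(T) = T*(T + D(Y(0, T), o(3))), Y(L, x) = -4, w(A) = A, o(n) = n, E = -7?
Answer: 2914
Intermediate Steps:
D(b, U) = 24 (D(b, U) = 3*(6 - 1*(-2)) = 3*(6 + 2) = 3*8 = 24)
z(T) = T*(24 + T) (z(T) = T*(T + 24) = T*(24 + T))
3033 + z(w(E)) = 3033 - 7*(24 - 7) = 3033 - 7*17 = 3033 - 119 = 2914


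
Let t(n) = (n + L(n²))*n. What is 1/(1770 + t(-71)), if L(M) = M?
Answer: -1/351100 ≈ -2.8482e-6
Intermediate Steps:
t(n) = n*(n + n²) (t(n) = (n + n²)*n = n*(n + n²))
1/(1770 + t(-71)) = 1/(1770 + (-71)²*(1 - 71)) = 1/(1770 + 5041*(-70)) = 1/(1770 - 352870) = 1/(-351100) = -1/351100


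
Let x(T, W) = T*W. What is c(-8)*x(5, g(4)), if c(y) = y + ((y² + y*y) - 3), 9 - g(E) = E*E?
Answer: -4095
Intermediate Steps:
g(E) = 9 - E² (g(E) = 9 - E*E = 9 - E²)
c(y) = -3 + y + 2*y² (c(y) = y + ((y² + y²) - 3) = y + (2*y² - 3) = y + (-3 + 2*y²) = -3 + y + 2*y²)
c(-8)*x(5, g(4)) = (-3 - 8 + 2*(-8)²)*(5*(9 - 1*4²)) = (-3 - 8 + 2*64)*(5*(9 - 1*16)) = (-3 - 8 + 128)*(5*(9 - 16)) = 117*(5*(-7)) = 117*(-35) = -4095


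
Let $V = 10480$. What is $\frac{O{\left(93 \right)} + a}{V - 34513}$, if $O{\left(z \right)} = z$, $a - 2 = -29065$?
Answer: $\frac{28970}{24033} \approx 1.2054$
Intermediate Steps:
$a = -29063$ ($a = 2 - 29065 = -29063$)
$\frac{O{\left(93 \right)} + a}{V - 34513} = \frac{93 - 29063}{10480 - 34513} = - \frac{28970}{-24033} = \left(-28970\right) \left(- \frac{1}{24033}\right) = \frac{28970}{24033}$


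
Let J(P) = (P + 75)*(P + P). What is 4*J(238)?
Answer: 595952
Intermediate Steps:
J(P) = 2*P*(75 + P) (J(P) = (75 + P)*(2*P) = 2*P*(75 + P))
4*J(238) = 4*(2*238*(75 + 238)) = 4*(2*238*313) = 4*148988 = 595952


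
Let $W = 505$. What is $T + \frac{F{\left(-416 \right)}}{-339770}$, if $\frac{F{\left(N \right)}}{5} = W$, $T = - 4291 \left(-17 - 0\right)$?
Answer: $\frac{4957039933}{67954} \approx 72947.0$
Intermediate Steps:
$T = 72947$ ($T = - 4291 \left(-17 + 0\right) = \left(-4291\right) \left(-17\right) = 72947$)
$F{\left(N \right)} = 2525$ ($F{\left(N \right)} = 5 \cdot 505 = 2525$)
$T + \frac{F{\left(-416 \right)}}{-339770} = 72947 + \frac{2525}{-339770} = 72947 + 2525 \left(- \frac{1}{339770}\right) = 72947 - \frac{505}{67954} = \frac{4957039933}{67954}$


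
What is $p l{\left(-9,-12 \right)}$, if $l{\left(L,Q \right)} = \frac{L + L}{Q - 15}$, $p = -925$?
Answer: $- \frac{1850}{3} \approx -616.67$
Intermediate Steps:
$l{\left(L,Q \right)} = \frac{2 L}{-15 + Q}$
$p l{\left(-9,-12 \right)} = - 925 \cdot 2 \left(-9\right) \frac{1}{-15 - 12} = - 925 \cdot 2 \left(-9\right) \frac{1}{-27} = - 925 \cdot 2 \left(-9\right) \left(- \frac{1}{27}\right) = \left(-925\right) \frac{2}{3} = - \frac{1850}{3}$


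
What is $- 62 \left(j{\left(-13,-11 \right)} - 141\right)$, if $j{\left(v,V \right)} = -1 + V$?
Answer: $9486$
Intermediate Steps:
$- 62 \left(j{\left(-13,-11 \right)} - 141\right) = - 62 \left(\left(-1 - 11\right) - 141\right) = - 62 \left(-12 - 141\right) = \left(-62\right) \left(-153\right) = 9486$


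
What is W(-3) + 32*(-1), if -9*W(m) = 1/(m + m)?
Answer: -1727/54 ≈ -31.981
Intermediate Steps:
W(m) = -1/(18*m) (W(m) = -1/(9*(m + m)) = -1/(2*m)/9 = -1/(18*m))
W(-3) + 32*(-1) = -1/18/(-3) + 32*(-1) = -1/18*(-⅓) - 32 = 1/54 - 32 = -1727/54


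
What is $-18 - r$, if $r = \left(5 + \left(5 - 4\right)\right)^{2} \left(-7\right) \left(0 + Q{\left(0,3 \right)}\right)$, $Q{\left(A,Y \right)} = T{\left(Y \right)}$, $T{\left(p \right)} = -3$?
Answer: $-774$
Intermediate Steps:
$Q{\left(A,Y \right)} = -3$
$r = 756$ ($r = \left(5 + \left(5 - 4\right)\right)^{2} \left(-7\right) \left(0 - 3\right) = \left(5 + \left(5 - 4\right)\right)^{2} \left(-7\right) \left(-3\right) = \left(5 + 1\right)^{2} \left(-7\right) \left(-3\right) = 6^{2} \left(-7\right) \left(-3\right) = 36 \left(-7\right) \left(-3\right) = \left(-252\right) \left(-3\right) = 756$)
$-18 - r = -18 - 756 = -774$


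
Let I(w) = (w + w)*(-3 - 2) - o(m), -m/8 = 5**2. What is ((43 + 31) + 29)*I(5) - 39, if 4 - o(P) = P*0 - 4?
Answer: -6013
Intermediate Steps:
m = -200 (m = -8*5**2 = -8*25 = -200)
o(P) = 8 (o(P) = 4 - (P*0 - 4) = 4 - (0 - 4) = 4 - 1*(-4) = 4 + 4 = 8)
I(w) = -8 - 10*w (I(w) = (w + w)*(-3 - 2) - 1*8 = (2*w)*(-5) - 8 = -10*w - 8 = -8 - 10*w)
((43 + 31) + 29)*I(5) - 39 = ((43 + 31) + 29)*(-8 - 10*5) - 39 = (74 + 29)*(-8 - 50) - 39 = 103*(-58) - 39 = -5974 - 39 = -6013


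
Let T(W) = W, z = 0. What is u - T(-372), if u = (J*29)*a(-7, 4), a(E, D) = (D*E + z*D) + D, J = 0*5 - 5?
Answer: 3852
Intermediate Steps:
J = -5 (J = 0 - 5 = -5)
a(E, D) = D + D*E (a(E, D) = (D*E + 0*D) + D = (D*E + 0) + D = D*E + D = D + D*E)
u = 3480 (u = (-5*29)*(4*(1 - 7)) = -580*(-6) = -145*(-24) = 3480)
u - T(-372) = 3480 - 1*(-372) = 3480 + 372 = 3852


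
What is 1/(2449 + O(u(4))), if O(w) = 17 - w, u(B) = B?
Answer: 1/2462 ≈ 0.00040617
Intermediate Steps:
1/(2449 + O(u(4))) = 1/(2449 + (17 - 1*4)) = 1/(2449 + (17 - 4)) = 1/(2449 + 13) = 1/2462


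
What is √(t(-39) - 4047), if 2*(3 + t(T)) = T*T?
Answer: 3*I*√1462/2 ≈ 57.354*I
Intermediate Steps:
t(T) = -3 + T²/2 (t(T) = -3 + (T*T)/2 = -3 + T²/2)
√(t(-39) - 4047) = √((-3 + (½)*(-39)²) - 4047) = √((-3 + (½)*1521) - 4047) = √((-3 + 1521/2) - 4047) = √(1515/2 - 4047) = √(-6579/2) = 3*I*√1462/2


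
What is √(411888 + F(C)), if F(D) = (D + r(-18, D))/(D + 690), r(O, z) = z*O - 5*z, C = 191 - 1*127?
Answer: 4*√3658810259/377 ≈ 641.78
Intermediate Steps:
C = 64 (C = 191 - 127 = 64)
r(O, z) = -5*z + O*z (r(O, z) = O*z - 5*z = -5*z + O*z)
F(D) = -22*D/(690 + D) (F(D) = (D + D*(-5 - 18))/(D + 690) = (D + D*(-23))/(690 + D) = (D - 23*D)/(690 + D) = (-22*D)/(690 + D) = -22*D/(690 + D))
√(411888 + F(C)) = √(411888 - 22*64/(690 + 64)) = √(411888 - 22*64/754) = √(411888 - 22*64*1/754) = √(411888 - 704/377) = √(155281072/377) = 4*√3658810259/377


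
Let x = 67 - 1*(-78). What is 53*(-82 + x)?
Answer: 3339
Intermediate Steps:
x = 145 (x = 67 + 78 = 145)
53*(-82 + x) = 53*(-82 + 145) = 53*63 = 3339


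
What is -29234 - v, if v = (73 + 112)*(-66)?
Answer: -17024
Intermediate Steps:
v = -12210 (v = 185*(-66) = -12210)
-29234 - v = -29234 - 1*(-12210) = -29234 + 12210 = -17024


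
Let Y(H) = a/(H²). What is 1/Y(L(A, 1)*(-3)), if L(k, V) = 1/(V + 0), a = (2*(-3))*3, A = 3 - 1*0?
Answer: -½ ≈ -0.50000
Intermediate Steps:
A = 3 (A = 3 + 0 = 3)
a = -18 (a = -6*3 = -18)
L(k, V) = 1/V
Y(H) = -18/H²
1/Y(L(A, 1)*(-3)) = 1/(-18/(-3/1)²) = 1/(-18/(1*(-3))²) = 1/(-18/(-3)²) = 1/(-18*⅑) = 1/(-2) = -½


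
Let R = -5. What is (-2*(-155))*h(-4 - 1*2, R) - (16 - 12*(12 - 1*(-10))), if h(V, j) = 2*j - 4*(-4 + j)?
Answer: 8308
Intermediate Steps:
h(V, j) = 16 - 2*j (h(V, j) = 2*j + (16 - 4*j) = 16 - 2*j)
(-2*(-155))*h(-4 - 1*2, R) - (16 - 12*(12 - 1*(-10))) = (-2*(-155))*(16 - 2*(-5)) - (16 - 12*(12 - 1*(-10))) = 310*(16 + 10) - (16 - 12*(12 + 10)) = 310*26 - (16 - 12*22) = 8060 - (16 - 264) = 8060 - 1*(-248) = 8060 + 248 = 8308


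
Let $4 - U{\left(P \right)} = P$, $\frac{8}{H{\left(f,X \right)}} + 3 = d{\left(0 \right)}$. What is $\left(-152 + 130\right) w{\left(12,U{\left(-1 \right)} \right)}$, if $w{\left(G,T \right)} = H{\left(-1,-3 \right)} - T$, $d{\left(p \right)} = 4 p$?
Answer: $\frac{506}{3} \approx 168.67$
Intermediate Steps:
$H{\left(f,X \right)} = - \frac{8}{3}$ ($H{\left(f,X \right)} = \frac{8}{-3 + 4 \cdot 0} = \frac{8}{-3 + 0} = \frac{8}{-3} = 8 \left(- \frac{1}{3}\right) = - \frac{8}{3}$)
$U{\left(P \right)} = 4 - P$
$w{\left(G,T \right)} = - \frac{8}{3} - T$
$\left(-152 + 130\right) w{\left(12,U{\left(-1 \right)} \right)} = \left(-152 + 130\right) \left(- \frac{8}{3} - \left(4 - -1\right)\right) = - 22 \left(- \frac{8}{3} - \left(4 + 1\right)\right) = - 22 \left(- \frac{8}{3} - 5\right) = \left(-22\right) \left(- \frac{23}{3}\right) = \frac{506}{3}$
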